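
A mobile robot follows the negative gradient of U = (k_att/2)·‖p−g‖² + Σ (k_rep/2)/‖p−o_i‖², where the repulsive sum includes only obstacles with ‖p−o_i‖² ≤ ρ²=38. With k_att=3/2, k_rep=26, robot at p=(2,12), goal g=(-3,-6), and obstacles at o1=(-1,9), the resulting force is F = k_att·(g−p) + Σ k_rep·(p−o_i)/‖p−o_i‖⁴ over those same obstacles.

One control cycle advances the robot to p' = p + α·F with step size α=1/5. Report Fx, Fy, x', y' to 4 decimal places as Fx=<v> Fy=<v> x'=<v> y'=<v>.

F_att = 3/2·(g−p) = 3/2·(-5,-18) = (-7.5000,-27.0000)
o1: d²=18 ≤ ρ²=38; F_rep = 26·(3,3)/18² = (0.2407,0.2407)
F = F_att + ΣF_rep = (-7.2593,-26.7593)
p' = p + 1/5·F = (0.5481,6.6481)

Fx=-7.2593 Fy=-26.7593 x'=0.5481 y'=6.6481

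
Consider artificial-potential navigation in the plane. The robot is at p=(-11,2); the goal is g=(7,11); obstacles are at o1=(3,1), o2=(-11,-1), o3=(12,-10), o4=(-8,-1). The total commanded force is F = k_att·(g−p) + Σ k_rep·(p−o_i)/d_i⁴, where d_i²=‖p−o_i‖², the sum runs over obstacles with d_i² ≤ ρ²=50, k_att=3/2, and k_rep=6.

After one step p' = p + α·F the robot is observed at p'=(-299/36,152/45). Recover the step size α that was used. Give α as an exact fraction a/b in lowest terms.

α = 1/10

F_att = 3/2·(g−p) = 3/2·(18,9) = (27.0000,13.5000)
o1: d²=197 > ρ²=50 → inactive
o2: d²=9 ≤ ρ²=50; F_rep = 6·(0,3)/9² = (0.0000,0.2222)
o3: d²=673 > ρ²=50 → inactive
o4: d²=18 ≤ ρ²=50; F_rep = 6·(-3,3)/18² = (-0.0556,0.0556)
F = F_att + ΣF_rep = (26.9444,13.7778)
Δp = p'−p = (2.6944,1.3778); α = Δx/Fx = (97/36) / (485/18) = 1/10
check: Δy/Fy = (62/45) / (124/9) = 1/10 ✓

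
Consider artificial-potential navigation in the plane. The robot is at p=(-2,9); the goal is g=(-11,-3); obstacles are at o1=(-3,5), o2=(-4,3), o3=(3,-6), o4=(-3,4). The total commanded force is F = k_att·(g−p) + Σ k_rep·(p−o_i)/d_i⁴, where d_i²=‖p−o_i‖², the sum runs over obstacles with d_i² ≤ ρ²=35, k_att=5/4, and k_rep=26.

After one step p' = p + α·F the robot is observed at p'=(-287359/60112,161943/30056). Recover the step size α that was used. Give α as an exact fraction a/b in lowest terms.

F_att = 5/4·(g−p) = 5/4·(-9,-12) = (-11.2500,-15.0000)
o1: d²=17 ≤ ρ²=35; F_rep = 26·(1,4)/17² = (0.0900,0.3599)
o2: d²=40 > ρ²=35 → inactive
o3: d²=250 > ρ²=35 → inactive
o4: d²=26 ≤ ρ²=35; F_rep = 26·(1,5)/26² = (0.0385,0.1923)
F = F_att + ΣF_rep = (-11.1216,-14.4478)
Δp = p'−p = (-2.7804,-3.6120); α = Δx/Fx = (-167135/60112) / (-167135/15028) = 1/4
check: Δy/Fy = (-108561/30056) / (-108561/7514) = 1/4 ✓

α = 1/4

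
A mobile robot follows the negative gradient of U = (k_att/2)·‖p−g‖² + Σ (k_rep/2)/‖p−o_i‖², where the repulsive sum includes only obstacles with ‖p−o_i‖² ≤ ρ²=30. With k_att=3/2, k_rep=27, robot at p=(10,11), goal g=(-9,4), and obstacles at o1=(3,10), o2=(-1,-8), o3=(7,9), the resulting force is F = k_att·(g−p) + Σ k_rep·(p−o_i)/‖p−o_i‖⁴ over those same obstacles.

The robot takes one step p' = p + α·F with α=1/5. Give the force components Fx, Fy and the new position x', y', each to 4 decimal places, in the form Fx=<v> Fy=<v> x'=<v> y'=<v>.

Fx=-28.0207 Fy=-10.1805 x'=4.3959 y'=8.9639

F_att = 3/2·(g−p) = 3/2·(-19,-7) = (-28.5000,-10.5000)
o1: d²=50 > ρ²=30 → inactive
o2: d²=482 > ρ²=30 → inactive
o3: d²=13 ≤ ρ²=30; F_rep = 27·(3,2)/13² = (0.4793,0.3195)
F = F_att + ΣF_rep = (-28.0207,-10.1805)
p' = p + 1/5·F = (4.3959,8.9639)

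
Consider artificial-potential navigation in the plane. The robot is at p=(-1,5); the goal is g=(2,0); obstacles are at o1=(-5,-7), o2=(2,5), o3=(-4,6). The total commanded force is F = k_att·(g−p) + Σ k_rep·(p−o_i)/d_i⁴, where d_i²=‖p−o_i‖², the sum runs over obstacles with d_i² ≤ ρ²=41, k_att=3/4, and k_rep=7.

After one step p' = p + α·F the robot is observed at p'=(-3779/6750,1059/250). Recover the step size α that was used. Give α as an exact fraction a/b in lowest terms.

α = 1/5

F_att = 3/4·(g−p) = 3/4·(3,-5) = (2.2500,-3.7500)
o1: d²=160 > ρ²=41 → inactive
o2: d²=9 ≤ ρ²=41; F_rep = 7·(-3,0)/9² = (-0.2593,0.0000)
o3: d²=10 ≤ ρ²=41; F_rep = 7·(3,-1)/10² = (0.2100,-0.0700)
F = F_att + ΣF_rep = (2.2007,-3.8200)
Δp = p'−p = (0.4401,-0.7640); α = Δx/Fx = (2971/6750) / (2971/1350) = 1/5
check: Δy/Fy = (-191/250) / (-191/50) = 1/5 ✓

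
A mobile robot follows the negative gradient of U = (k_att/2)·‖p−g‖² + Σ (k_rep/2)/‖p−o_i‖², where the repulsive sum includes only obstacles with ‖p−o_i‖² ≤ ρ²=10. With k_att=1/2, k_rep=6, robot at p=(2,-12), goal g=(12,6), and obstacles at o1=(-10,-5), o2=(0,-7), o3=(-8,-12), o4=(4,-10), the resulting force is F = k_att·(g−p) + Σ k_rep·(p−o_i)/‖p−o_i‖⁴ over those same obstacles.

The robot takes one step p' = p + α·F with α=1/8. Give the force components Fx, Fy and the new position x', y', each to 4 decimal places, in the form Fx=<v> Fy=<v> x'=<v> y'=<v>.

Fx=4.8125 Fy=8.8125 x'=2.6016 y'=-10.8984

F_att = 1/2·(g−p) = 1/2·(10,18) = (5.0000,9.0000)
o1: d²=193 > ρ²=10 → inactive
o2: d²=29 > ρ²=10 → inactive
o3: d²=100 > ρ²=10 → inactive
o4: d²=8 ≤ ρ²=10; F_rep = 6·(-2,-2)/8² = (-0.1875,-0.1875)
F = F_att + ΣF_rep = (4.8125,8.8125)
p' = p + 1/8·F = (2.6016,-10.8984)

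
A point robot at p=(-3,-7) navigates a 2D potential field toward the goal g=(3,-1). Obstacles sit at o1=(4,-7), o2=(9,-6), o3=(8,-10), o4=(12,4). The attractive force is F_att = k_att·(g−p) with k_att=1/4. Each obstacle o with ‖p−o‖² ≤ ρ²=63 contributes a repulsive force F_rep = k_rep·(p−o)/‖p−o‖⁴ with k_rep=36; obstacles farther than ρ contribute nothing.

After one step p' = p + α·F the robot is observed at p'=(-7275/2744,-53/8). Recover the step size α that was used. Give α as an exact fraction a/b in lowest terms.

F_att = 1/4·(g−p) = 1/4·(6,6) = (1.5000,1.5000)
o1: d²=49 ≤ ρ²=63; F_rep = 36·(-7,0)/49² = (-0.1050,0.0000)
o2: d²=145 > ρ²=63 → inactive
o3: d²=130 > ρ²=63 → inactive
o4: d²=346 > ρ²=63 → inactive
F = F_att + ΣF_rep = (1.3950,1.5000)
Δp = p'−p = (0.3488,0.3750); α = Δx/Fx = (957/2744) / (957/686) = 1/4
check: Δy/Fy = (3/8) / (3/2) = 1/4 ✓

α = 1/4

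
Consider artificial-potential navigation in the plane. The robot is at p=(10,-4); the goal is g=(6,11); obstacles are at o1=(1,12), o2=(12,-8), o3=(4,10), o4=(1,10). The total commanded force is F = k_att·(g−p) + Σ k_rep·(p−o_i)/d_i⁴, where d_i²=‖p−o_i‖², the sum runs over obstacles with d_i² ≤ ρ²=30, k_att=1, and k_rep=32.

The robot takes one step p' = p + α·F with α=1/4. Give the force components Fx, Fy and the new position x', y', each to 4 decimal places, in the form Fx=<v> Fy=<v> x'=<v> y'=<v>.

F_att = 1·(g−p) = 1·(-4,15) = (-4.0000,15.0000)
o1: d²=337 > ρ²=30 → inactive
o2: d²=20 ≤ ρ²=30; F_rep = 32·(-2,4)/20² = (-0.1600,0.3200)
o3: d²=232 > ρ²=30 → inactive
o4: d²=277 > ρ²=30 → inactive
F = F_att + ΣF_rep = (-4.1600,15.3200)
p' = p + 1/4·F = (8.9600,-0.1700)

Fx=-4.1600 Fy=15.3200 x'=8.9600 y'=-0.1700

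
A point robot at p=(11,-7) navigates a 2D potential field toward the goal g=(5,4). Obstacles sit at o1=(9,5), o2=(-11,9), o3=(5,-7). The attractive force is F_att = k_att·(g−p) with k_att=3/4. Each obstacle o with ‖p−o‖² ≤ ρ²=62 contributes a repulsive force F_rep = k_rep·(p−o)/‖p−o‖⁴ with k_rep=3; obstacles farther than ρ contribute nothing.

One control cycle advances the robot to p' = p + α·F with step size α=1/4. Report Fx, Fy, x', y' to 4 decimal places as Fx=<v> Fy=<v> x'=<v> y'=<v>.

F_att = 3/4·(g−p) = 3/4·(-6,11) = (-4.5000,8.2500)
o1: d²=148 > ρ²=62 → inactive
o2: d²=740 > ρ²=62 → inactive
o3: d²=36 ≤ ρ²=62; F_rep = 3·(6,0)/36² = (0.0139,0.0000)
F = F_att + ΣF_rep = (-4.4861,8.2500)
p' = p + 1/4·F = (9.8785,-4.9375)

Fx=-4.4861 Fy=8.2500 x'=9.8785 y'=-4.9375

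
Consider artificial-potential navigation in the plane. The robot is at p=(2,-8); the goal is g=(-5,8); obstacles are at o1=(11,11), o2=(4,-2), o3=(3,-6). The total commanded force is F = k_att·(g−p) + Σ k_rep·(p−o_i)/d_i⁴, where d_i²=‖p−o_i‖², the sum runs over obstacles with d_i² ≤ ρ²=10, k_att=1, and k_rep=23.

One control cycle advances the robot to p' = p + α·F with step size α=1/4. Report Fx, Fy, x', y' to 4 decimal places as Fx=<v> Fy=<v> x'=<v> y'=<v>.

Fx=-7.9200 Fy=14.1600 x'=0.0200 y'=-4.4600

F_att = 1·(g−p) = 1·(-7,16) = (-7.0000,16.0000)
o1: d²=442 > ρ²=10 → inactive
o2: d²=40 > ρ²=10 → inactive
o3: d²=5 ≤ ρ²=10; F_rep = 23·(-1,-2)/5² = (-0.9200,-1.8400)
F = F_att + ΣF_rep = (-7.9200,14.1600)
p' = p + 1/4·F = (0.0200,-4.4600)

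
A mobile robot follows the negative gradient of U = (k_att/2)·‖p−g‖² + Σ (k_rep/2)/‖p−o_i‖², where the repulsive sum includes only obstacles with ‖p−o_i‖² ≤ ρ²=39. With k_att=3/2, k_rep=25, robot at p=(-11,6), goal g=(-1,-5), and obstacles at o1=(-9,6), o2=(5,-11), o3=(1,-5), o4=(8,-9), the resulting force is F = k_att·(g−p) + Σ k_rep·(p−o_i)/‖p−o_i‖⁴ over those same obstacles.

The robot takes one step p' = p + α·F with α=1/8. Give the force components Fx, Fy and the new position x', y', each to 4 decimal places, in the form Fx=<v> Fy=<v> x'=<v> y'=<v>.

Fx=11.8750 Fy=-16.5000 x'=-9.5156 y'=3.9375

F_att = 3/2·(g−p) = 3/2·(10,-11) = (15.0000,-16.5000)
o1: d²=4 ≤ ρ²=39; F_rep = 25·(-2,0)/4² = (-3.1250,0.0000)
o2: d²=545 > ρ²=39 → inactive
o3: d²=265 > ρ²=39 → inactive
o4: d²=586 > ρ²=39 → inactive
F = F_att + ΣF_rep = (11.8750,-16.5000)
p' = p + 1/8·F = (-9.5156,3.9375)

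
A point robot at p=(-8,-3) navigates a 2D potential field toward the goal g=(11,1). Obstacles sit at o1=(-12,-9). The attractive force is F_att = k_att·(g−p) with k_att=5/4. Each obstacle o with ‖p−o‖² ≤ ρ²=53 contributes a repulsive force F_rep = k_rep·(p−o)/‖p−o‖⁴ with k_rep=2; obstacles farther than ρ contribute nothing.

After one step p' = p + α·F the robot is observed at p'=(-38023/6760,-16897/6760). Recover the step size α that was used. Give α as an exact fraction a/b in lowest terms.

F_att = 5/4·(g−p) = 5/4·(19,4) = (23.7500,5.0000)
o1: d²=52 ≤ ρ²=53; F_rep = 2·(4,6)/52² = (0.0030,0.0044)
F = F_att + ΣF_rep = (23.7530,5.0044)
Δp = p'−p = (2.3753,0.5004); α = Δx/Fx = (16057/6760) / (16057/676) = 1/10
check: Δy/Fy = (3383/6760) / (3383/676) = 1/10 ✓

α = 1/10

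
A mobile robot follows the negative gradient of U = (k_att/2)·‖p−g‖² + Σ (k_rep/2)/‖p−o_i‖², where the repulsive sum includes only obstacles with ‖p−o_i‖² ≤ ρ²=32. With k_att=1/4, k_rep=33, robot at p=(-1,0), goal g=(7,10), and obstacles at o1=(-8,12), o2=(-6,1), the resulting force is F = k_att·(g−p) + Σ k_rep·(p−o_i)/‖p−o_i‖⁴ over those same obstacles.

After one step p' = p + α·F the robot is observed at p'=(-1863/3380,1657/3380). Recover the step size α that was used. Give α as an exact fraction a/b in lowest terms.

α = 1/5

F_att = 1/4·(g−p) = 1/4·(8,10) = (2.0000,2.5000)
o1: d²=193 > ρ²=32 → inactive
o2: d²=26 ≤ ρ²=32; F_rep = 33·(5,-1)/26² = (0.2441,-0.0488)
F = F_att + ΣF_rep = (2.2441,2.4512)
Δp = p'−p = (0.4488,0.4902); α = Δx/Fx = (1517/3380) / (1517/676) = 1/5
check: Δy/Fy = (1657/3380) / (1657/676) = 1/5 ✓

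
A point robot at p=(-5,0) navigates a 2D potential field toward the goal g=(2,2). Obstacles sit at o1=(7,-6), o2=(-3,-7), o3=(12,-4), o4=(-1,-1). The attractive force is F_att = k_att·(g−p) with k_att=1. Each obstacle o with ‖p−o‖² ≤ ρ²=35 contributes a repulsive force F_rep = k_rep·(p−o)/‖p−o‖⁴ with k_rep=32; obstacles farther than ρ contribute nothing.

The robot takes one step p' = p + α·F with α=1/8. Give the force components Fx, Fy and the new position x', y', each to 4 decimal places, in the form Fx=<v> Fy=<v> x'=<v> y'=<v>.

F_att = 1·(g−p) = 1·(7,2) = (7.0000,2.0000)
o1: d²=180 > ρ²=35 → inactive
o2: d²=53 > ρ²=35 → inactive
o3: d²=305 > ρ²=35 → inactive
o4: d²=17 ≤ ρ²=35; F_rep = 32·(-4,1)/17² = (-0.4429,0.1107)
F = F_att + ΣF_rep = (6.5571,2.1107)
p' = p + 1/8·F = (-4.1804,0.2638)

Fx=6.5571 Fy=2.1107 x'=-4.1804 y'=0.2638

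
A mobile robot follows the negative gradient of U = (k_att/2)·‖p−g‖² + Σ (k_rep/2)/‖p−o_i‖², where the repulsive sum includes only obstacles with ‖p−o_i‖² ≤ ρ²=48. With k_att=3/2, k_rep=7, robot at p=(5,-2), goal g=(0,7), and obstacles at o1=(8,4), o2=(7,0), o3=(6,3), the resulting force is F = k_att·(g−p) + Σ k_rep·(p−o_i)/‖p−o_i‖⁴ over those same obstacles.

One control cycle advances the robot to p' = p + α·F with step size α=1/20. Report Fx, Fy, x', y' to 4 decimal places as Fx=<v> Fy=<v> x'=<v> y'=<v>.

F_att = 3/2·(g−p) = 3/2·(-5,9) = (-7.5000,13.5000)
o1: d²=45 ≤ ρ²=48; F_rep = 7·(-3,-6)/45² = (-0.0104,-0.0207)
o2: d²=8 ≤ ρ²=48; F_rep = 7·(-2,-2)/8² = (-0.2188,-0.2188)
o3: d²=26 ≤ ρ²=48; F_rep = 7·(-1,-5)/26² = (-0.0104,-0.0518)
F = F_att + ΣF_rep = (-7.7395,13.2087)
p' = p + 1/20·F = (4.6130,-1.3396)

Fx=-7.7395 Fy=13.2087 x'=4.6130 y'=-1.3396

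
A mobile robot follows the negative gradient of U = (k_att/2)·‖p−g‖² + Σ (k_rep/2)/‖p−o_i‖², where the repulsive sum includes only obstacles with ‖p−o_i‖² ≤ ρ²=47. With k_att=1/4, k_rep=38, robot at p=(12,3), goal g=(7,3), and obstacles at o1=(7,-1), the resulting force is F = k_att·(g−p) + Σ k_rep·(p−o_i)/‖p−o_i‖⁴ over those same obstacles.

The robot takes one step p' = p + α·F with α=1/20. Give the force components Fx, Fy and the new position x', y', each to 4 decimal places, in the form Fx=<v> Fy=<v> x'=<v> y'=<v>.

F_att = 1/4·(g−p) = 1/4·(-5,0) = (-1.2500,0.0000)
o1: d²=41 ≤ ρ²=47; F_rep = 38·(5,4)/41² = (0.1130,0.0904)
F = F_att + ΣF_rep = (-1.1370,0.0904)
p' = p + 1/20·F = (11.9432,3.0045)

Fx=-1.1370 Fy=0.0904 x'=11.9432 y'=3.0045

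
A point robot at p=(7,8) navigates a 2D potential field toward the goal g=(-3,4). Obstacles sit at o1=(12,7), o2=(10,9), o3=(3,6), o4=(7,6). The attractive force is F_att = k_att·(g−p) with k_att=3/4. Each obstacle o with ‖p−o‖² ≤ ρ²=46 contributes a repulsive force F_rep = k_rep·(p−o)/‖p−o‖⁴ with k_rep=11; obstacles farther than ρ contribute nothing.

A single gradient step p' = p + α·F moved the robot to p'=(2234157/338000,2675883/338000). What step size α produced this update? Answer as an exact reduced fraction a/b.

α = 1/20

F_att = 3/4·(g−p) = 3/4·(-10,-4) = (-7.5000,-3.0000)
o1: d²=26 ≤ ρ²=46; F_rep = 11·(-5,1)/26² = (-0.0814,0.0163)
o2: d²=10 ≤ ρ²=46; F_rep = 11·(-3,-1)/10² = (-0.3300,-0.1100)
o3: d²=20 ≤ ρ²=46; F_rep = 11·(4,2)/20² = (0.1100,0.0550)
o4: d²=4 ≤ ρ²=46; F_rep = 11·(0,2)/4² = (0.0000,1.3750)
F = F_att + ΣF_rep = (-7.8014,-1.6637)
Δp = p'−p = (-0.3901,-0.0832); α = Δx/Fx = (-131843/338000) / (-131843/16900) = 1/20
check: Δy/Fy = (-28117/338000) / (-28117/16900) = 1/20 ✓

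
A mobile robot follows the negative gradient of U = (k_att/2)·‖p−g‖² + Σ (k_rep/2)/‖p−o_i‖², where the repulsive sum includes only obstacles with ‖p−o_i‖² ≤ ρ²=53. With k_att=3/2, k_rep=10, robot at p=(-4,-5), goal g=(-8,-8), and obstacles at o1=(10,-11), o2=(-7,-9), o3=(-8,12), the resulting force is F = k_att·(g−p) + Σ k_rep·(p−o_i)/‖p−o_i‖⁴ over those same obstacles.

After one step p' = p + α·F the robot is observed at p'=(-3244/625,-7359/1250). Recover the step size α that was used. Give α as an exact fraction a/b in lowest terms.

α = 1/5

F_att = 3/2·(g−p) = 3/2·(-4,-3) = (-6.0000,-4.5000)
o1: d²=232 > ρ²=53 → inactive
o2: d²=25 ≤ ρ²=53; F_rep = 10·(3,4)/25² = (0.0480,0.0640)
o3: d²=305 > ρ²=53 → inactive
F = F_att + ΣF_rep = (-5.9520,-4.4360)
Δp = p'−p = (-1.1904,-0.8872); α = Δx/Fx = (-744/625) / (-744/125) = 1/5
check: Δy/Fy = (-1109/1250) / (-1109/250) = 1/5 ✓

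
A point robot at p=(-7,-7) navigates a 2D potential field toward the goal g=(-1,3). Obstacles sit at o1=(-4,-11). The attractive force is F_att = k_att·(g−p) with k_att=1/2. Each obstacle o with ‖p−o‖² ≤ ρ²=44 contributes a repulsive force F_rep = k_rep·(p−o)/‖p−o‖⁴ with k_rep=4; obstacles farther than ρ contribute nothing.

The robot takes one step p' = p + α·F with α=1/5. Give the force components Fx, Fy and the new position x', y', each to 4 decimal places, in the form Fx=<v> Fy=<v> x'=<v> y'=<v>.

F_att = 1/2·(g−p) = 1/2·(6,10) = (3.0000,5.0000)
o1: d²=25 ≤ ρ²=44; F_rep = 4·(-3,4)/25² = (-0.0192,0.0256)
F = F_att + ΣF_rep = (2.9808,5.0256)
p' = p + 1/5·F = (-6.4038,-5.9949)

Fx=2.9808 Fy=5.0256 x'=-6.4038 y'=-5.9949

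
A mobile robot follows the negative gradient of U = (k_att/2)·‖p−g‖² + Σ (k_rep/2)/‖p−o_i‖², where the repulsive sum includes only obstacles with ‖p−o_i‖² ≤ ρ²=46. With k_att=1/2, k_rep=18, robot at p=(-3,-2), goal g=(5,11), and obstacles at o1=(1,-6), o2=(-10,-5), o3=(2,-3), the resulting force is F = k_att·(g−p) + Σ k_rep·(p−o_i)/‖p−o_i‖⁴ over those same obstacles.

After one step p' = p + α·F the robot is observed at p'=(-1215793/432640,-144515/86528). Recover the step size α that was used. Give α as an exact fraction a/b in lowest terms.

F_att = 1/2·(g−p) = 1/2·(8,13) = (4.0000,6.5000)
o1: d²=32 ≤ ρ²=46; F_rep = 18·(-4,4)/32² = (-0.0703,0.0703)
o2: d²=58 > ρ²=46 → inactive
o3: d²=26 ≤ ρ²=46; F_rep = 18·(-5,1)/26² = (-0.1331,0.0266)
F = F_att + ΣF_rep = (3.7966,6.5969)
Δp = p'−p = (0.1898,0.3298); α = Δx/Fx = (82127/432640) / (82127/21632) = 1/20
check: Δy/Fy = (28541/86528) / (142705/21632) = 1/20 ✓

α = 1/20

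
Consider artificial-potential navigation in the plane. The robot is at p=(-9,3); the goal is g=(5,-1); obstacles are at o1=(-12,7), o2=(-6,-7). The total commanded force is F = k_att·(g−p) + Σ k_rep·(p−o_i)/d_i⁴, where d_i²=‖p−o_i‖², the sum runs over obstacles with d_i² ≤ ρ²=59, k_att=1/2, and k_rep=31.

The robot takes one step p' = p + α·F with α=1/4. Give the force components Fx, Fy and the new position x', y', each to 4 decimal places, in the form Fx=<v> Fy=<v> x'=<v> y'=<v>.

F_att = 1/2·(g−p) = 1/2·(14,-4) = (7.0000,-2.0000)
o1: d²=25 ≤ ρ²=59; F_rep = 31·(3,-4)/25² = (0.1488,-0.1984)
o2: d²=109 > ρ²=59 → inactive
F = F_att + ΣF_rep = (7.1488,-2.1984)
p' = p + 1/4·F = (-7.2128,2.4504)

Fx=7.1488 Fy=-2.1984 x'=-7.2128 y'=2.4504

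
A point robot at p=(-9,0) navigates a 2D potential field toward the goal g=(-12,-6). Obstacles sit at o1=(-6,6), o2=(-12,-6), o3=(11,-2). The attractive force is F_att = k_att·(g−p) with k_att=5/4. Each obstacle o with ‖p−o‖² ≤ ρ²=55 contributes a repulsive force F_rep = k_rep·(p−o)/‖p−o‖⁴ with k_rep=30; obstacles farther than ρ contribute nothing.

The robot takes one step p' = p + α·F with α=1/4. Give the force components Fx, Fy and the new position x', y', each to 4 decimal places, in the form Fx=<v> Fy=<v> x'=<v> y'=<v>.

F_att = 5/4·(g−p) = 5/4·(-3,-6) = (-3.7500,-7.5000)
o1: d²=45 ≤ ρ²=55; F_rep = 30·(-3,-6)/45² = (-0.0444,-0.0889)
o2: d²=45 ≤ ρ²=55; F_rep = 30·(3,6)/45² = (0.0444,0.0889)
o3: d²=404 > ρ²=55 → inactive
F = F_att + ΣF_rep = (-3.7500,-7.5000)
p' = p + 1/4·F = (-9.9375,-1.8750)

Fx=-3.7500 Fy=-7.5000 x'=-9.9375 y'=-1.8750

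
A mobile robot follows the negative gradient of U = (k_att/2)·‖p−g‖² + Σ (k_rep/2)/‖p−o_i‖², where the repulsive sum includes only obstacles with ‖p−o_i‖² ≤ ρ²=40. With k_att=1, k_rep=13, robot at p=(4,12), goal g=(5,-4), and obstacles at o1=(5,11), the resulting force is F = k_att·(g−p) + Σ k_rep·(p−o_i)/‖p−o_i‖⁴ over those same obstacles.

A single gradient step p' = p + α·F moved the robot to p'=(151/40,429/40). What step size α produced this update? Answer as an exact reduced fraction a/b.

α = 1/10

F_att = 1·(g−p) = 1·(1,-16) = (1.0000,-16.0000)
o1: d²=2 ≤ ρ²=40; F_rep = 13·(-1,1)/2² = (-3.2500,3.2500)
F = F_att + ΣF_rep = (-2.2500,-12.7500)
Δp = p'−p = (-0.2250,-1.2750); α = Δx/Fx = (-9/40) / (-9/4) = 1/10
check: Δy/Fy = (-51/40) / (-51/4) = 1/10 ✓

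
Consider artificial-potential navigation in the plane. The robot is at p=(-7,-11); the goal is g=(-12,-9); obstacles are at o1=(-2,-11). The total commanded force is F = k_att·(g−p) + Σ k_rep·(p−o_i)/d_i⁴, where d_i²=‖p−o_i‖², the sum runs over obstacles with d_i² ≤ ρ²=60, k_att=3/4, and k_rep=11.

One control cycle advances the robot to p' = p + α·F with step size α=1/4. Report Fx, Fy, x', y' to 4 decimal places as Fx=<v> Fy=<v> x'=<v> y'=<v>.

F_att = 3/4·(g−p) = 3/4·(-5,2) = (-3.7500,1.5000)
o1: d²=25 ≤ ρ²=60; F_rep = 11·(-5,0)/25² = (-0.0880,0.0000)
F = F_att + ΣF_rep = (-3.8380,1.5000)
p' = p + 1/4·F = (-7.9595,-10.6250)

Fx=-3.8380 Fy=1.5000 x'=-7.9595 y'=-10.6250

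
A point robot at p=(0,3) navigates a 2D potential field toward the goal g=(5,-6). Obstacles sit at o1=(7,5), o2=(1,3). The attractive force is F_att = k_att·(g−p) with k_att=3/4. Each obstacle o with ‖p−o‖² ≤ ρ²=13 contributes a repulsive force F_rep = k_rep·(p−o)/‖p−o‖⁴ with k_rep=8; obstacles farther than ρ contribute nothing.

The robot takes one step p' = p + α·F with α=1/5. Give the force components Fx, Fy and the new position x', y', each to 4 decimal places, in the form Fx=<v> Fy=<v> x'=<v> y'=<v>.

F_att = 3/4·(g−p) = 3/4·(5,-9) = (3.7500,-6.7500)
o1: d²=53 > ρ²=13 → inactive
o2: d²=1 ≤ ρ²=13; F_rep = 8·(-1,0)/1² = (-8.0000,0.0000)
F = F_att + ΣF_rep = (-4.2500,-6.7500)
p' = p + 1/5·F = (-0.8500,1.6500)

Fx=-4.2500 Fy=-6.7500 x'=-0.8500 y'=1.6500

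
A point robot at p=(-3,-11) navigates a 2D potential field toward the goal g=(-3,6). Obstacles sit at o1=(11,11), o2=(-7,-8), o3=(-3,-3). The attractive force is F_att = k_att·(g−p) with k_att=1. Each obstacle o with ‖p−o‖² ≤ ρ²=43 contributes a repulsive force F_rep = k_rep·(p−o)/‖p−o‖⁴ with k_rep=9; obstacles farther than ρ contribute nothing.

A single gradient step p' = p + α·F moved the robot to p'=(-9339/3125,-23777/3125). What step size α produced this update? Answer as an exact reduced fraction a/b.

F_att = 1·(g−p) = 1·(0,17) = (0.0000,17.0000)
o1: d²=680 > ρ²=43 → inactive
o2: d²=25 ≤ ρ²=43; F_rep = 9·(4,-3)/25² = (0.0576,-0.0432)
o3: d²=64 > ρ²=43 → inactive
F = F_att + ΣF_rep = (0.0576,16.9568)
Δp = p'−p = (0.0115,3.3914); α = Δx/Fx = (36/3125) / (36/625) = 1/5
check: Δy/Fy = (10598/3125) / (10598/625) = 1/5 ✓

α = 1/5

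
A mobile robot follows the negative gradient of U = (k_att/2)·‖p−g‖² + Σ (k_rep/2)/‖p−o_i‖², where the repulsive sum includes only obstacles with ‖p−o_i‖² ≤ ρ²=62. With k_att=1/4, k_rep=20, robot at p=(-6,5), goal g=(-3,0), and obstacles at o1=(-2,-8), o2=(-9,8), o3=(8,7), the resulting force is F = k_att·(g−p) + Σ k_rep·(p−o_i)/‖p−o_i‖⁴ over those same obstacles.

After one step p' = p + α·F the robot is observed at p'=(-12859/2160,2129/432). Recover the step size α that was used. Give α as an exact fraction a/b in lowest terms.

α = 1/20

F_att = 1/4·(g−p) = 1/4·(3,-5) = (0.7500,-1.2500)
o1: d²=185 > ρ²=62 → inactive
o2: d²=18 ≤ ρ²=62; F_rep = 20·(3,-3)/18² = (0.1852,-0.1852)
o3: d²=200 > ρ²=62 → inactive
F = F_att + ΣF_rep = (0.9352,-1.4352)
Δp = p'−p = (0.0468,-0.0718); α = Δx/Fx = (101/2160) / (101/108) = 1/20
check: Δy/Fy = (-31/432) / (-155/108) = 1/20 ✓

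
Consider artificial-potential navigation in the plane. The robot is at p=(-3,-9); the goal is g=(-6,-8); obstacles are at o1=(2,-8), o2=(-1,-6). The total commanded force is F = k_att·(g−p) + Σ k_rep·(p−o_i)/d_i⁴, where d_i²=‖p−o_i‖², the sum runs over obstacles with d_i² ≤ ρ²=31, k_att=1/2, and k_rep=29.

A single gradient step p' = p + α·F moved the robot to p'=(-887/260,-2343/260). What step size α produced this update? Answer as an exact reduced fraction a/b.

α = 1/5

F_att = 1/2·(g−p) = 1/2·(-3,1) = (-1.5000,0.5000)
o1: d²=26 ≤ ρ²=31; F_rep = 29·(-5,-1)/26² = (-0.2145,-0.0429)
o2: d²=13 ≤ ρ²=31; F_rep = 29·(-2,-3)/13² = (-0.3432,-0.5148)
F = F_att + ΣF_rep = (-2.0577,-0.0577)
Δp = p'−p = (-0.4115,-0.0115); α = Δx/Fx = (-107/260) / (-107/52) = 1/5
check: Δy/Fy = (-3/260) / (-3/52) = 1/5 ✓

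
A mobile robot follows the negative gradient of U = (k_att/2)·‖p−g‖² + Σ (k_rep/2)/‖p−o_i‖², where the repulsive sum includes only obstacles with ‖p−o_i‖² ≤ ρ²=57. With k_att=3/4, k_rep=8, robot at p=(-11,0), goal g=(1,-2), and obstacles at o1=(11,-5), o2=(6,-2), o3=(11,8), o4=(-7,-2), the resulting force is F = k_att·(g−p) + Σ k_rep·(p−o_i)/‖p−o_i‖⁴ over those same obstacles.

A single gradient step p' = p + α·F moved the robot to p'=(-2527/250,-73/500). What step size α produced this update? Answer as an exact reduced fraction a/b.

α = 1/10

F_att = 3/4·(g−p) = 3/4·(12,-2) = (9.0000,-1.5000)
o1: d²=509 > ρ²=57 → inactive
o2: d²=293 > ρ²=57 → inactive
o3: d²=548 > ρ²=57 → inactive
o4: d²=20 ≤ ρ²=57; F_rep = 8·(-4,2)/20² = (-0.0800,0.0400)
F = F_att + ΣF_rep = (8.9200,-1.4600)
Δp = p'−p = (0.8920,-0.1460); α = Δx/Fx = (223/250) / (223/25) = 1/10
check: Δy/Fy = (-73/500) / (-73/50) = 1/10 ✓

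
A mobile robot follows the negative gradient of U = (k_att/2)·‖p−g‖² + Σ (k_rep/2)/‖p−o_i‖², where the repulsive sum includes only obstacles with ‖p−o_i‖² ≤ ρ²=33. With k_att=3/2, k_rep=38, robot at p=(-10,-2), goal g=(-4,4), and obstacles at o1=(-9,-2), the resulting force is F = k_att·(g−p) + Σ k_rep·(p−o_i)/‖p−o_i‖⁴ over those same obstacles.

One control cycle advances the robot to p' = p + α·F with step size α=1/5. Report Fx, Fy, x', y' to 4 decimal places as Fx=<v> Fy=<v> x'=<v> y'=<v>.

F_att = 3/2·(g−p) = 3/2·(6,6) = (9.0000,9.0000)
o1: d²=1 ≤ ρ²=33; F_rep = 38·(-1,0)/1² = (-38.0000,0.0000)
F = F_att + ΣF_rep = (-29.0000,9.0000)
p' = p + 1/5·F = (-15.8000,-0.2000)

Fx=-29.0000 Fy=9.0000 x'=-15.8000 y'=-0.2000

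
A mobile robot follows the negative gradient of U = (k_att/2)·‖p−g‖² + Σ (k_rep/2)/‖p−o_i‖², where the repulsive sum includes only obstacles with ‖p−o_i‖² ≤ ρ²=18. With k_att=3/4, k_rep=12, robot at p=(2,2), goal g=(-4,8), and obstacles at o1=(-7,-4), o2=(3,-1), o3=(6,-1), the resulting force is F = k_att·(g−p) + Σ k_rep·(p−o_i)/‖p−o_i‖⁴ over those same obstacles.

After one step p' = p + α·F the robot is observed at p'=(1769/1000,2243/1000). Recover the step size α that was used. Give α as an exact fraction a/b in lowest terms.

α = 1/20

F_att = 3/4·(g−p) = 3/4·(-6,6) = (-4.5000,4.5000)
o1: d²=117 > ρ²=18 → inactive
o2: d²=10 ≤ ρ²=18; F_rep = 12·(-1,3)/10² = (-0.1200,0.3600)
o3: d²=25 > ρ²=18 → inactive
F = F_att + ΣF_rep = (-4.6200,4.8600)
Δp = p'−p = (-0.2310,0.2430); α = Δx/Fx = (-231/1000) / (-231/50) = 1/20
check: Δy/Fy = (243/1000) / (243/50) = 1/20 ✓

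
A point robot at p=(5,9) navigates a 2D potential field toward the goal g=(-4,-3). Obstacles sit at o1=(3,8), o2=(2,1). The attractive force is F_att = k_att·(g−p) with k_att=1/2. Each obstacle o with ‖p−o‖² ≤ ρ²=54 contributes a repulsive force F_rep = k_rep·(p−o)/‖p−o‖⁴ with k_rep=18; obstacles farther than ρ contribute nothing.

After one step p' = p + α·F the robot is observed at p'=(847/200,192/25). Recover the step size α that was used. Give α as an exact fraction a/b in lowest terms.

α = 1/4

F_att = 1/2·(g−p) = 1/2·(-9,-12) = (-4.5000,-6.0000)
o1: d²=5 ≤ ρ²=54; F_rep = 18·(2,1)/5² = (1.4400,0.7200)
o2: d²=73 > ρ²=54 → inactive
F = F_att + ΣF_rep = (-3.0600,-5.2800)
Δp = p'−p = (-0.7650,-1.3200); α = Δx/Fx = (-153/200) / (-153/50) = 1/4
check: Δy/Fy = (-33/25) / (-132/25) = 1/4 ✓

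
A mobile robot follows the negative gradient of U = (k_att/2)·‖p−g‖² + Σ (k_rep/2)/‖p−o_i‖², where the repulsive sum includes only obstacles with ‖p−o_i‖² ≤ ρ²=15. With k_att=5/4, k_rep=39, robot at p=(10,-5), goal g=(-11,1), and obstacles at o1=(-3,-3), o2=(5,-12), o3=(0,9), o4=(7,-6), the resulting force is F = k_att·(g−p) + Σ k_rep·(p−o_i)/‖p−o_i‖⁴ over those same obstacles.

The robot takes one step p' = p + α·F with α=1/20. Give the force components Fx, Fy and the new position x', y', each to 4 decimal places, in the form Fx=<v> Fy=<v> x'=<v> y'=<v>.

Fx=-25.0800 Fy=7.8900 x'=8.7460 y'=-4.6055

F_att = 5/4·(g−p) = 5/4·(-21,6) = (-26.2500,7.5000)
o1: d²=173 > ρ²=15 → inactive
o2: d²=74 > ρ²=15 → inactive
o3: d²=296 > ρ²=15 → inactive
o4: d²=10 ≤ ρ²=15; F_rep = 39·(3,1)/10² = (1.1700,0.3900)
F = F_att + ΣF_rep = (-25.0800,7.8900)
p' = p + 1/20·F = (8.7460,-4.6055)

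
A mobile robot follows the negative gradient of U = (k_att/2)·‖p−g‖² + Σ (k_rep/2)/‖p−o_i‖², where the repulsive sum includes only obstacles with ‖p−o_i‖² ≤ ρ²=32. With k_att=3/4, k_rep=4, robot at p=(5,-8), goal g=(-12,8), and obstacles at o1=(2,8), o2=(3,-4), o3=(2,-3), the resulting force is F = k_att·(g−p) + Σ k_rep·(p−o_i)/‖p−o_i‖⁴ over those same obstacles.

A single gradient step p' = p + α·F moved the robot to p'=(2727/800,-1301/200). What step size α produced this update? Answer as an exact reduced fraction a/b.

α = 1/8

F_att = 3/4·(g−p) = 3/4·(-17,16) = (-12.7500,12.0000)
o1: d²=265 > ρ²=32 → inactive
o2: d²=20 ≤ ρ²=32; F_rep = 4·(2,-4)/20² = (0.0200,-0.0400)
o3: d²=34 > ρ²=32 → inactive
F = F_att + ΣF_rep = (-12.7300,11.9600)
Δp = p'−p = (-1.5913,1.4950); α = Δx/Fx = (-1273/800) / (-1273/100) = 1/8
check: Δy/Fy = (299/200) / (299/25) = 1/8 ✓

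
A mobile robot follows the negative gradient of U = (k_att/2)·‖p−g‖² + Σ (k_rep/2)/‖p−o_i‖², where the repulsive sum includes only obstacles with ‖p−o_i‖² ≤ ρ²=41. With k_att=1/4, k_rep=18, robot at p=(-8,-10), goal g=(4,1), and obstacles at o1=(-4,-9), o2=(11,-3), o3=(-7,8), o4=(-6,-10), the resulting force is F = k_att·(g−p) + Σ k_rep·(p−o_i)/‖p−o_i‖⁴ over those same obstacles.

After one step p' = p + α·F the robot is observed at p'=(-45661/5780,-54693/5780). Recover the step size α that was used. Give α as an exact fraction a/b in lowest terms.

α = 1/5

F_att = 1/4·(g−p) = 1/4·(12,11) = (3.0000,2.7500)
o1: d²=17 ≤ ρ²=41; F_rep = 18·(-4,-1)/17² = (-0.2491,-0.0623)
o2: d²=410 > ρ²=41 → inactive
o3: d²=325 > ρ²=41 → inactive
o4: d²=4 ≤ ρ²=41; F_rep = 18·(-2,0)/4² = (-2.2500,0.0000)
F = F_att + ΣF_rep = (0.5009,2.6877)
Δp = p'−p = (0.1002,0.5375); α = Δx/Fx = (579/5780) / (579/1156) = 1/5
check: Δy/Fy = (3107/5780) / (3107/1156) = 1/5 ✓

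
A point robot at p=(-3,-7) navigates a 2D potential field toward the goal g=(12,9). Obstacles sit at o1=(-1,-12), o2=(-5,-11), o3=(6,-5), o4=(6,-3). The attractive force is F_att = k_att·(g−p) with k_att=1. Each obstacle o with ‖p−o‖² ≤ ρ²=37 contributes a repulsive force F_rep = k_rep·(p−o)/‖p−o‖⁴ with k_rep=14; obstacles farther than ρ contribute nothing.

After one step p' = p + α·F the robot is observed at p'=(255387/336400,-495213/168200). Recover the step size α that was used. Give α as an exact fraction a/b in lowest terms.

F_att = 1·(g−p) = 1·(15,16) = (15.0000,16.0000)
o1: d²=29 ≤ ρ²=37; F_rep = 14·(-2,5)/29² = (-0.0333,0.0832)
o2: d²=20 ≤ ρ²=37; F_rep = 14·(2,4)/20² = (0.0700,0.1400)
o3: d²=85 > ρ²=37 → inactive
o4: d²=97 > ρ²=37 → inactive
F = F_att + ΣF_rep = (15.0367,16.2232)
Δp = p'−p = (3.7592,4.0558); α = Δx/Fx = (1264587/336400) / (1264587/84100) = 1/4
check: Δy/Fy = (682187/168200) / (682187/42050) = 1/4 ✓

α = 1/4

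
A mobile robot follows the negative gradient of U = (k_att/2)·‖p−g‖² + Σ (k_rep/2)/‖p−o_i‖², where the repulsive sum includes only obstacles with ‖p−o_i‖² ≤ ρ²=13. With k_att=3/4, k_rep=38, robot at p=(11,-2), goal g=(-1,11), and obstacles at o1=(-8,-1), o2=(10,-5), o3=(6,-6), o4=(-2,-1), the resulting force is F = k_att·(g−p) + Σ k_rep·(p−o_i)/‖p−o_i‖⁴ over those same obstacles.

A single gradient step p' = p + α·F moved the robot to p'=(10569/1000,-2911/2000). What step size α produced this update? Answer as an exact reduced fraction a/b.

α = 1/20

F_att = 3/4·(g−p) = 3/4·(-12,13) = (-9.0000,9.7500)
o1: d²=362 > ρ²=13 → inactive
o2: d²=10 ≤ ρ²=13; F_rep = 38·(1,3)/10² = (0.3800,1.1400)
o3: d²=41 > ρ²=13 → inactive
o4: d²=170 > ρ²=13 → inactive
F = F_att + ΣF_rep = (-8.6200,10.8900)
Δp = p'−p = (-0.4310,0.5445); α = Δx/Fx = (-431/1000) / (-431/50) = 1/20
check: Δy/Fy = (1089/2000) / (1089/100) = 1/20 ✓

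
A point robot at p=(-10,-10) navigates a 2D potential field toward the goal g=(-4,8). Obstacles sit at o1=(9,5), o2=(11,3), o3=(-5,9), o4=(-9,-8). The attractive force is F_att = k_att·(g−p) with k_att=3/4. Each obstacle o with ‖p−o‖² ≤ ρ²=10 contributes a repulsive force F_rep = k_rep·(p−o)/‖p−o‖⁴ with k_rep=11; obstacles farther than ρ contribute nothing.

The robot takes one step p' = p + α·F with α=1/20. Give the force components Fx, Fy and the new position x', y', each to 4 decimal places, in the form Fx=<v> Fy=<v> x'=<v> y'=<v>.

F_att = 3/4·(g−p) = 3/4·(6,18) = (4.5000,13.5000)
o1: d²=586 > ρ²=10 → inactive
o2: d²=610 > ρ²=10 → inactive
o3: d²=386 > ρ²=10 → inactive
o4: d²=5 ≤ ρ²=10; F_rep = 11·(-1,-2)/5² = (-0.4400,-0.8800)
F = F_att + ΣF_rep = (4.0600,12.6200)
p' = p + 1/20·F = (-9.7970,-9.3690)

Fx=4.0600 Fy=12.6200 x'=-9.7970 y'=-9.3690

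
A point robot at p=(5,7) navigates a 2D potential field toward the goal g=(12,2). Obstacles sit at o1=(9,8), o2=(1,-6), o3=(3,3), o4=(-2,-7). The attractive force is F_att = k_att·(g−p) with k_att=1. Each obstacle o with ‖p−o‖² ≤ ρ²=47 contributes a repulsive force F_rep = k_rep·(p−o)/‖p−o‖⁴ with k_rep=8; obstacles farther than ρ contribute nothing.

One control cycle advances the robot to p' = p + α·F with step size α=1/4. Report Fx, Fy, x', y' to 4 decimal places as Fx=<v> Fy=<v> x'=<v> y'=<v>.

Fx=6.9293 Fy=-4.9477 x'=6.7323 y'=5.7631

F_att = 1·(g−p) = 1·(7,-5) = (7.0000,-5.0000)
o1: d²=17 ≤ ρ²=47; F_rep = 8·(-4,-1)/17² = (-0.1107,-0.0277)
o2: d²=185 > ρ²=47 → inactive
o3: d²=20 ≤ ρ²=47; F_rep = 8·(2,4)/20² = (0.0400,0.0800)
o4: d²=245 > ρ²=47 → inactive
F = F_att + ΣF_rep = (6.9293,-4.9477)
p' = p + 1/4·F = (6.7323,5.7631)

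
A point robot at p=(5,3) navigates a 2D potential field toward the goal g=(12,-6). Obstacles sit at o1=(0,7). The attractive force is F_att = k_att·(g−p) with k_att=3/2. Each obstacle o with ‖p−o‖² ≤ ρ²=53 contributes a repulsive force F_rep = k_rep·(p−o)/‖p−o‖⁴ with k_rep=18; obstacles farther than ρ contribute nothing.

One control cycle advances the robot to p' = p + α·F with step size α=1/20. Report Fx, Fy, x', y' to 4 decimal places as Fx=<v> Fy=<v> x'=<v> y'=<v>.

F_att = 3/2·(g−p) = 3/2·(7,-9) = (10.5000,-13.5000)
o1: d²=41 ≤ ρ²=53; F_rep = 18·(5,-4)/41² = (0.0535,-0.0428)
F = F_att + ΣF_rep = (10.5535,-13.5428)
p' = p + 1/20·F = (5.5277,2.3229)

Fx=10.5535 Fy=-13.5428 x'=5.5277 y'=2.3229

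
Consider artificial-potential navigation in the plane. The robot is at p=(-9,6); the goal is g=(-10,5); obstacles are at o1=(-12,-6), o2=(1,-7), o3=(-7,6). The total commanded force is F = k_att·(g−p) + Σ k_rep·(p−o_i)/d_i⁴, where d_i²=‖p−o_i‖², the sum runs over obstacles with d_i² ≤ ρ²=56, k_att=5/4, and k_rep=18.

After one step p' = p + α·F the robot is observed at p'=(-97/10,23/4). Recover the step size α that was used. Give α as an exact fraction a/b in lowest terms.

α = 1/5

F_att = 5/4·(g−p) = 5/4·(-1,-1) = (-1.2500,-1.2500)
o1: d²=153 > ρ²=56 → inactive
o2: d²=269 > ρ²=56 → inactive
o3: d²=4 ≤ ρ²=56; F_rep = 18·(-2,0)/4² = (-2.2500,0.0000)
F = F_att + ΣF_rep = (-3.5000,-1.2500)
Δp = p'−p = (-0.7000,-0.2500); α = Δx/Fx = (-7/10) / (-7/2) = 1/5
check: Δy/Fy = (-1/4) / (-5/4) = 1/5 ✓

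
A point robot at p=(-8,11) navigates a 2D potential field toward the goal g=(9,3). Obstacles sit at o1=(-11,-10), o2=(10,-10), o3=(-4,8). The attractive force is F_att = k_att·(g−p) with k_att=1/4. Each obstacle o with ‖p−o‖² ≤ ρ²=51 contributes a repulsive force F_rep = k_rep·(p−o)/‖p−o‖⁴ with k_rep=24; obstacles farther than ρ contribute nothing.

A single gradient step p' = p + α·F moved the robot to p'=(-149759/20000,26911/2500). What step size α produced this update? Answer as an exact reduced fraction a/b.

F_att = 1/4·(g−p) = 1/4·(17,-8) = (4.2500,-2.0000)
o1: d²=450 > ρ²=51 → inactive
o2: d²=765 > ρ²=51 → inactive
o3: d²=25 ≤ ρ²=51; F_rep = 24·(-4,3)/25² = (-0.1536,0.1152)
F = F_att + ΣF_rep = (4.0964,-1.8848)
Δp = p'−p = (0.5121,-0.2356); α = Δx/Fx = (10241/20000) / (10241/2500) = 1/8
check: Δy/Fy = (-589/2500) / (-1178/625) = 1/8 ✓

α = 1/8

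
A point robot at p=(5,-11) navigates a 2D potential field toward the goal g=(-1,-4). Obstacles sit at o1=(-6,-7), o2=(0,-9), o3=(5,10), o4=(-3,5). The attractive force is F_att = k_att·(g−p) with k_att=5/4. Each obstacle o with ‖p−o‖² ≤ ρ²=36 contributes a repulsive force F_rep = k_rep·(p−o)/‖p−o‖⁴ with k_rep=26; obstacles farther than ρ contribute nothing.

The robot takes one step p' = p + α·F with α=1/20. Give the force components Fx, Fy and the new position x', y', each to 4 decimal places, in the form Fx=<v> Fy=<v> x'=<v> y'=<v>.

F_att = 5/4·(g−p) = 5/4·(-6,7) = (-7.5000,8.7500)
o1: d²=137 > ρ²=36 → inactive
o2: d²=29 ≤ ρ²=36; F_rep = 26·(5,-2)/29² = (0.1546,-0.0618)
o3: d²=441 > ρ²=36 → inactive
o4: d²=320 > ρ²=36 → inactive
F = F_att + ΣF_rep = (-7.3454,8.6882)
p' = p + 1/20·F = (4.6327,-10.5656)

Fx=-7.3454 Fy=8.6882 x'=4.6327 y'=-10.5656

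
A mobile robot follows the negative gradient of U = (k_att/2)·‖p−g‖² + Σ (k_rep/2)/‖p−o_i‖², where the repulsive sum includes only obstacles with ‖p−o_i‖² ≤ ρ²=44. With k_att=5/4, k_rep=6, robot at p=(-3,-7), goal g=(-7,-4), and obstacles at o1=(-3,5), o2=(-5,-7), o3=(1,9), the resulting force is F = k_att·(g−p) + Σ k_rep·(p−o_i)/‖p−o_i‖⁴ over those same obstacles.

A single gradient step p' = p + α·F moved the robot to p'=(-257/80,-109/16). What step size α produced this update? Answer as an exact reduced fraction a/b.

F_att = 5/4·(g−p) = 5/4·(-4,3) = (-5.0000,3.7500)
o1: d²=144 > ρ²=44 → inactive
o2: d²=4 ≤ ρ²=44; F_rep = 6·(2,0)/4² = (0.7500,0.0000)
o3: d²=272 > ρ²=44 → inactive
F = F_att + ΣF_rep = (-4.2500,3.7500)
Δp = p'−p = (-0.2125,0.1875); α = Δx/Fx = (-17/80) / (-17/4) = 1/20
check: Δy/Fy = (3/16) / (15/4) = 1/20 ✓

α = 1/20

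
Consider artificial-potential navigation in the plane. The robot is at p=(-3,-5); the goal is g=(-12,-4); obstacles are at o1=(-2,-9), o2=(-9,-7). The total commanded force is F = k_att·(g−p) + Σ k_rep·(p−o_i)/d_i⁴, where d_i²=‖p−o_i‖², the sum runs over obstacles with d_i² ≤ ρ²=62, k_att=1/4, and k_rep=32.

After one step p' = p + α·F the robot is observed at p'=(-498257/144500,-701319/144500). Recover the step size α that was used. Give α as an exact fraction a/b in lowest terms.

F_att = 1/4·(g−p) = 1/4·(-9,1) = (-2.2500,0.2500)
o1: d²=17 ≤ ρ²=62; F_rep = 32·(-1,4)/17² = (-0.1107,0.4429)
o2: d²=40 ≤ ρ²=62; F_rep = 32·(6,2)/40² = (0.1200,0.0400)
F = F_att + ΣF_rep = (-2.2407,0.7329)
Δp = p'−p = (-0.4481,0.1466); α = Δx/Fx = (-64757/144500) / (-64757/28900) = 1/5
check: Δy/Fy = (21181/144500) / (21181/28900) = 1/5 ✓

α = 1/5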